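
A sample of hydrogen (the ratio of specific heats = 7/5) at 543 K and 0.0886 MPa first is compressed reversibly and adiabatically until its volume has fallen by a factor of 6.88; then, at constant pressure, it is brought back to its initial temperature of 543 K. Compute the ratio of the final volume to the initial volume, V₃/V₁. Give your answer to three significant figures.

Adiabatic step: V₂/V₁ = 0.1453; T₂ = T₁·6.88^(2/5) = 1174 K.
Isobaric step: V₃/V₂ = T₃/T₂ = 543/1174.
V₃/V₁ = (V₂/V₁)(V₃/V₂) = 0.1453 × (543/1174) = 0.0672.

V₃/V₁ ≈ 0.0672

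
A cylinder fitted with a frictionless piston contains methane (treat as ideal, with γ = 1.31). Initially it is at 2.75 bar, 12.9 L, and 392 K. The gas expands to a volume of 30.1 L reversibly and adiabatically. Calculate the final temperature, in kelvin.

For a reversible adiabat TV^(γ−1) is constant, so T₂ = T₁ (V₁/V₂)^(γ−1).
T₂ = 392 × (12.9/30.1)^(0.31) = 301.4 K.

T₂ ≈ 301 K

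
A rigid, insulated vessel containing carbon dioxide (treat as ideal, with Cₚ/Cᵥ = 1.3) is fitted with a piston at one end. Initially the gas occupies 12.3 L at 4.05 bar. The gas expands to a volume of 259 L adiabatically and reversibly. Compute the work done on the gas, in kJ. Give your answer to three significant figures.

P₂ = P₁(V₁/V₂)^γ = 4.05×(12.3/259)^(1.3) = 0.0771 bar.
For a reversible adiabat, W_by_gas = (P₁V₁ − P₂V₂)/(γ−1).
W_by = (405000×0.0123 − 7710×0.259) / (0.3) = 9949 J.
W_on_gas = −W_by = -9949 J.

W ≈ -9.95 kJ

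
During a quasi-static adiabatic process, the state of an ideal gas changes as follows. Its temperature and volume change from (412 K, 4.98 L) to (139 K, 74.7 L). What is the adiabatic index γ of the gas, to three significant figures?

γ ≈ 1.40

TV^(γ−1) = const ⇒ γ − 1 = ln(T₂/T₁) / ln(V₁/V₂).
γ = 1 + ln(139/412) / ln(4.98/74.7) = 1.401.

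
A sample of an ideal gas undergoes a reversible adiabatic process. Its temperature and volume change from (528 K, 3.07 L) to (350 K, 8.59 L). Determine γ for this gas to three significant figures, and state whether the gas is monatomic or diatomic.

γ ≈ 1.40; diatomic

TV^(γ−1) = const ⇒ γ − 1 = ln(T₂/T₁) / ln(V₁/V₂).
γ = 1 + ln(350/528) / ln(3.07/8.59) = 1.4.
γ ≈ 1.40 is close to 7/5, so the gas is diatomic.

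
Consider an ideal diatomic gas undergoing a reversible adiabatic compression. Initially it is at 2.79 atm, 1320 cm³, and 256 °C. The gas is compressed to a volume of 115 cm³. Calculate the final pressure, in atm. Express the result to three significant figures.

P₂ ≈ 85.0 atm

Adiabatic: P₁V₁^γ = P₂V₂^γ ⇒ P₂ = P₁ (V₁/V₂)^γ.
γ = 7/5 for a diatomic ideal gas.
P₂ = 2.79 × (1320/115)^(7/5) = 85 atm.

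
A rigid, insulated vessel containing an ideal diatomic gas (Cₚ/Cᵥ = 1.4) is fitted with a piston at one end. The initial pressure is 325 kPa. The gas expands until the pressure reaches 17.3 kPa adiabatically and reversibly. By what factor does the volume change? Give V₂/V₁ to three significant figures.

From PV^γ = const, V₂/V₁ = (P₁/P₂)^(1/γ).
V₂/V₁ = (325/17.3)^(0.714) = 8.126.

V₂/V₁ ≈ 8.13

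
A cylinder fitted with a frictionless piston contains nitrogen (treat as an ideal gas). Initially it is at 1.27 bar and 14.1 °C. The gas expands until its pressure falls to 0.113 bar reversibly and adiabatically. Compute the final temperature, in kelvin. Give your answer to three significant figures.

T₂ ≈ 144 K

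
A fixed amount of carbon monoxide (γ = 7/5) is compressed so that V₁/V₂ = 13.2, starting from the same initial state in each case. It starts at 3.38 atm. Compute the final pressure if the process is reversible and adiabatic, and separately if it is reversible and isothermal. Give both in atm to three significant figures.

adiabatic: 125 atm; isothermal: 44.6 atm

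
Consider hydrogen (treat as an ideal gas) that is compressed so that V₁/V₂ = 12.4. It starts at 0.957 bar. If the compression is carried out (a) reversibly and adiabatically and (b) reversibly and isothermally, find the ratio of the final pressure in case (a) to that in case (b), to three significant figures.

For a diatomic ideal gas γ = 7/5.
Isothermal: P_b = P₁(V₁/V₂) = 0.957×12.4.
Adiabatic: P_a = P₁(V₁/V₂)^γ = 0.957×12.4^(7/5).
P_a/P_b = (V₁/V₂)^(γ−1) = 12.4^(2/5) = 2.738.

P_adiabatic / P_isothermal ≈ 2.74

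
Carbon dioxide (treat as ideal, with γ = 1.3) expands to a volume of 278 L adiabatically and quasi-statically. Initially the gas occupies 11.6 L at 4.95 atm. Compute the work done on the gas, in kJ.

W ≈ -11.9 kJ

P₂ = P₁(V₁/V₂)^γ = 4.95×(11.6/278)^(1.3) = 0.07964 atm.
For a reversible adiabat, W_by_gas = (P₁V₁ − P₂V₂)/(γ−1).
W_by = (501600×0.0116 − 8070×0.278) / (0.3) = 11920 J.
W_on_gas = −W_by = -11920 J.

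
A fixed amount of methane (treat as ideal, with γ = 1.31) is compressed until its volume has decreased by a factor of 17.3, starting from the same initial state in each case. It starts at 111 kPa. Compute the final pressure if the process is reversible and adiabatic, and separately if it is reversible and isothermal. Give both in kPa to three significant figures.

adiabatic: 4650 kPa; isothermal: 1920 kPa

Isothermal: P₂ = P₁(V₁/V₂) = 111×17.3 = 1920 kPa.
Adiabatic: P₂ = P₁(V₁/V₂)^γ = 111×17.3^(1.31) = 4647 kPa.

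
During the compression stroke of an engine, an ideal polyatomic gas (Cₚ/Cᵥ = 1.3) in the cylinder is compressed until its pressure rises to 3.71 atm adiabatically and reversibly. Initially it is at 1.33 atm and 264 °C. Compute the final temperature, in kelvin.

T₂ ≈ 681 K

Along an adiabat T P^((1−γ)/γ) is constant, so T₂ = T₁ (P₂/P₁)^((γ−1)/γ).
T₁ = 264 °C = 537.1 K.
T₂ = 537.1 × (3.71/1.33)^(0.231) = 680.6 K.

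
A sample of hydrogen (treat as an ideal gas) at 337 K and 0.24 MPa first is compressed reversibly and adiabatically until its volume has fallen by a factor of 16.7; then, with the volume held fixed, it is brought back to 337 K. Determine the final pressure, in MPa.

P₃ ≈ 4.01 MPa

For a diatomic ideal gas γ = 7/5.
Adiabatic step (PV^γ = const): P₂ = 0.24×16.7^(7/5) = 12.36 MPa; T₂ = 337×16.7^(2/5) = 1039 K.
Isochoric: P₃ = P₂(T₃/T₂) = 12.36 × (337/1039) = 4.008 MPa.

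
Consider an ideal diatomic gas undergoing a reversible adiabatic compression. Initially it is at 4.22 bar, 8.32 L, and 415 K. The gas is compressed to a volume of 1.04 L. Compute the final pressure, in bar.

P₂ ≈ 77.6 bar

Adiabatic: P₁V₁^γ = P₂V₂^γ ⇒ P₂ = P₁ (V₁/V₂)^γ.
γ = 7/5 for a diatomic ideal gas.
P₂ = 4.22 × (8.32/1.04)^(7/5) = 77.56 bar.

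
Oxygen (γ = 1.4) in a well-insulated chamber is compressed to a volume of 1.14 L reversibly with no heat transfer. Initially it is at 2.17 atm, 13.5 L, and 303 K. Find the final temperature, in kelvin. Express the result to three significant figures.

For a reversible adiabat TV^(γ−1) is constant, so T₂ = T₁ (V₁/V₂)^(γ−1).
T₂ = 303 × (13.5/1.14)^(0.4) = 814.4 K.

T₂ ≈ 814 K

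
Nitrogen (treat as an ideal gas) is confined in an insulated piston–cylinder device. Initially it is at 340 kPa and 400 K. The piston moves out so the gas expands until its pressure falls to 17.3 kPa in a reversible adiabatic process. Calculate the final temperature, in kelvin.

Along an adiabat T P^((1−γ)/γ) is constant, so T₂ = T₁ (P₂/P₁)^((γ−1)/γ).
For a diatomic ideal gas γ = 7/5, so (γ−1)/γ = 2/7.
T₂ = 400 × (17.3/340)^(2/7) = 170.8 K.

T₂ ≈ 171 K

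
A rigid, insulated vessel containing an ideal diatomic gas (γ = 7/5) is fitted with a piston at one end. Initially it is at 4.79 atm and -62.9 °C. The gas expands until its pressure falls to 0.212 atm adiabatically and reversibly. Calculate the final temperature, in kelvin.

T₂ ≈ 86.3 K

Adiabatic: T₂/T₁ = (P₂/P₁)^((γ−1)/γ).
T₁ = -62.9 °C = 210.2 K.
T₂ = 210.2 × (0.212/4.79)^(2/7) = 86.27 K.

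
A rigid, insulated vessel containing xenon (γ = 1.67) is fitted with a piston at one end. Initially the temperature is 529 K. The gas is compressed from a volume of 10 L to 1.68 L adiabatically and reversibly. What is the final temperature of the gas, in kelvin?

T₂ ≈ 1750 K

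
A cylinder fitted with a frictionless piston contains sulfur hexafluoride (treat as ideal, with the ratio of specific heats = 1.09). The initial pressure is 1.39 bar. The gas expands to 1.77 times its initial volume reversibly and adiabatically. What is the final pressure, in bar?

P₂ ≈ 0.746 bar

Adiabatic: P₁V₁^γ = P₂V₂^γ ⇒ P₂ = P₁ (V₁/V₂)^γ.
P₂ = 1.39 × (1/1.77)^(1.09) = 0.746 bar.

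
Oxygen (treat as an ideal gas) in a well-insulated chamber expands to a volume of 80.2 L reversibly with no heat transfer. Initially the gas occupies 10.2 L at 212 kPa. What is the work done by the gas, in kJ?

γ = 7/5 for a diatomic ideal gas.
P₂ = P₁(V₁/V₂)^γ = 212×(10.2/80.2)^(7/5) = 11.82 kPa.
For a reversible adiabat, W_by_gas = (P₁V₁ − P₂V₂)/(γ−1).
W_by = (212000×0.0102 − 11820×0.0802) / (2/5) = 3037 J.

W ≈ 3.04 kJ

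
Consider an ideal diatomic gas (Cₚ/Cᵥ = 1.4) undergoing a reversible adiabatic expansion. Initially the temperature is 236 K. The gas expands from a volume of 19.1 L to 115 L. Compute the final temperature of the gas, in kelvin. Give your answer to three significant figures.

T₂ ≈ 115 K

Adiabatic: T₁V₁^(γ−1) = T₂V₂^(γ−1) ⇒ T₂ = T₁ (V₁/V₂)^(γ−1).
T₂ = 236 × (19.1/115)^(0.4) = 115.1 K.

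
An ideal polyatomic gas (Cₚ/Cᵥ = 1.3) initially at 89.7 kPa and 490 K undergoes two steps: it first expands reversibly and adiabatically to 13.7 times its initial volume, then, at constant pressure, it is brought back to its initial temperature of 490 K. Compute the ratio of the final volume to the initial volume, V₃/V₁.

V₃/V₁ ≈ 30.0

Adiabatic step: V₂/V₁ = 13.7; T₂ = T₁·(1/13.7)^(0.3) = 223.4 K.
Isobaric step: V₃/V₂ = T₃/T₂ = 490/223.4.
V₃/V₁ = (V₂/V₁)(V₃/V₂) = 13.7 × (490/223.4) = 30.04.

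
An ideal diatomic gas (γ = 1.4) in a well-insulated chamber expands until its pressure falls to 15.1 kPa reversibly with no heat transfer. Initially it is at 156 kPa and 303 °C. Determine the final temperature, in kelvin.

Along an adiabat T P^((1−γ)/γ) is constant, so T₂ = T₁ (P₂/P₁)^((γ−1)/γ).
T₁ = 303 °C = 576.1 K.
T₂ = 576.1 × (15.1/156)^(0.286) = 295.7 K.

T₂ ≈ 296 K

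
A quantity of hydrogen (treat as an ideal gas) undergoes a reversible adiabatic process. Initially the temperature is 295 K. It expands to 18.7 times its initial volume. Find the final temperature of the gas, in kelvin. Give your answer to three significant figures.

T₂ ≈ 91.4 K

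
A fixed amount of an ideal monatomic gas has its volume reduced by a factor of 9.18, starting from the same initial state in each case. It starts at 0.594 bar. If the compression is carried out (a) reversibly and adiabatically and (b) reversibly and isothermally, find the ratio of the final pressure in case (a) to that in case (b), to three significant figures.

For a monatomic ideal gas γ = 5/3.
Isothermal: P_b = P₁(V₁/V₂) = 0.594×9.18.
Adiabatic: P_a = P₁(V₁/V₂)^γ = 0.594×9.18^(5/3).
P_a/P_b = (V₁/V₂)^(γ−1) = 9.18^(2/3) = 4.384.

P_adiabatic / P_isothermal ≈ 4.38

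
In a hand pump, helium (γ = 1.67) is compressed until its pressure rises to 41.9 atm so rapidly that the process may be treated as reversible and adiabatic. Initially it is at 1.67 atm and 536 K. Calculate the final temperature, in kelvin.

T₂ ≈ 1950 K

Adiabatic: T₂/T₁ = (P₂/P₁)^((γ−1)/γ).
T₂ = 536 × (41.9/1.67)^(0.401) = 1953 K.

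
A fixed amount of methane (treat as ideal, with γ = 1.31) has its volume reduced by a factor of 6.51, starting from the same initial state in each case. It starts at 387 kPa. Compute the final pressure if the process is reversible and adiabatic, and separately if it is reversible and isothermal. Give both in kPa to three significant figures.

adiabatic: 4500 kPa; isothermal: 2520 kPa

Isothermal: P₂ = P₁(V₁/V₂) = 387×6.51 = 2519 kPa.
Adiabatic: P₂ = P₁(V₁/V₂)^γ = 387×6.51^(1.31) = 4503 kPa.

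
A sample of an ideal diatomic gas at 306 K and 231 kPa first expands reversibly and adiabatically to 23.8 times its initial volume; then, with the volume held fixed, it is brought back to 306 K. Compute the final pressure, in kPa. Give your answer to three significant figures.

For a diatomic ideal gas γ = 7/5.
Adiabatic step (PV^γ = const): P₂ = 231×(1/23.8)^(7/5) = 2.732 kPa; T₂ = 306×(1/23.8)^(2/5) = 86.12 K.
Isochoric: P₃ = P₂(T₃/T₂) = 2.732 × (306/86.12) = 9.706 kPa.

P₃ ≈ 9.71 kPa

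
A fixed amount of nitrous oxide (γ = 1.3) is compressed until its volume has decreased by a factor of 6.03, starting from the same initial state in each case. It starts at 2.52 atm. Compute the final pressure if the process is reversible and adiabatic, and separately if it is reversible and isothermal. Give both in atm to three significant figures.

adiabatic: 26.1 atm; isothermal: 15.2 atm

Isothermal: P₂ = P₁(V₁/V₂) = 2.52×6.03 = 15.2 atm.
Adiabatic: P₂ = P₁(V₁/V₂)^γ = 2.52×6.03^(1.3) = 26.05 atm.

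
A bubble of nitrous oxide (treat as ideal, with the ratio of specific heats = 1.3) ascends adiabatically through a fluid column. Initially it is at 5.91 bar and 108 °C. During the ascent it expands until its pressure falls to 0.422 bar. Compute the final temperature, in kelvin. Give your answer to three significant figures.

Adiabatic: T₂/T₁ = (P₂/P₁)^((γ−1)/γ).
T₁ = 108 °C = 381.1 K.
T₂ = 381.1 × (0.422/5.91)^(0.231) = 207.3 K.

T₂ ≈ 207 K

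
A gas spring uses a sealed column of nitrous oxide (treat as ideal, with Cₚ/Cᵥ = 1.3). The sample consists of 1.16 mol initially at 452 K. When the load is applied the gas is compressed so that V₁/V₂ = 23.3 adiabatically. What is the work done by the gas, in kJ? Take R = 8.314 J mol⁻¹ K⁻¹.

W ≈ -22.8 kJ

For a reversible adiabat TV^(γ−1) is constant, so T₂ = T₁ (V₁/V₂)^(γ−1).
T₂ = 452 × 23.3^(0.3) = 1162 K.
Q = 0, so ΔU = W_on_gas = nCᵥΔT with Cᵥ = R/(γ−1) = 27.71 J/(mol·K).
ΔU = 1.16 × 27.71 × (1162 − 452) = 22840 J.
Work done by the gas = −ΔU = -22840 J.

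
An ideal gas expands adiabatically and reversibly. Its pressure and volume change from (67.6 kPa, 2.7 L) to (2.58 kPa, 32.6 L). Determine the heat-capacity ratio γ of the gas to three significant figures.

PV^γ = const ⇒ γ = ln(P₂/P₁) / ln(V₁/V₂).
γ = ln(2.58/67.6) / ln(2.7/32.6) = 1.311.

γ ≈ 1.31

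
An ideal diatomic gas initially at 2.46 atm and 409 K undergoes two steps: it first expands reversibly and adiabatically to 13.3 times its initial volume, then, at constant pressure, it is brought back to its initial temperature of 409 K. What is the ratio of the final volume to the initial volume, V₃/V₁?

V₃/V₁ ≈ 37.4

For a diatomic ideal gas γ = 7/5.
Adiabatic step: V₂/V₁ = 13.3; T₂ = T₁·(1/13.3)^(2/5) = 145.3 K.
Isobaric step: V₃/V₂ = T₃/T₂ = 409/145.3.
V₃/V₁ = (V₂/V₁)(V₃/V₂) = 13.3 × (409/145.3) = 37.44.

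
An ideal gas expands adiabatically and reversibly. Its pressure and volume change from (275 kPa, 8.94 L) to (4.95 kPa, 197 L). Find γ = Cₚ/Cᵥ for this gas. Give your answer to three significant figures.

γ ≈ 1.30

PV^γ = const ⇒ γ = ln(P₂/P₁) / ln(V₁/V₂).
γ = ln(4.95/275) / ln(8.94/197) = 1.299.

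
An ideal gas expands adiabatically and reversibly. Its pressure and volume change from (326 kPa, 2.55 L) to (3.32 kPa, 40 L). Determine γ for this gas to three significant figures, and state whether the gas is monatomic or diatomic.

γ ≈ 1.67; monatomic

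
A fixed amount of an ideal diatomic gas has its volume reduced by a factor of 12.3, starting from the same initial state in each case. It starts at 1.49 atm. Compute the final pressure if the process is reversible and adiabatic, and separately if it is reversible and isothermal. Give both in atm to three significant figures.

For a diatomic ideal gas γ = 7/5.
Isothermal: P₂ = P₁(V₁/V₂) = 1.49×12.3 = 18.33 atm.
Adiabatic: P₂ = P₁(V₁/V₂)^γ = 1.49×12.3^(7/5) = 50.01 atm.

adiabatic: 50.0 atm; isothermal: 18.3 atm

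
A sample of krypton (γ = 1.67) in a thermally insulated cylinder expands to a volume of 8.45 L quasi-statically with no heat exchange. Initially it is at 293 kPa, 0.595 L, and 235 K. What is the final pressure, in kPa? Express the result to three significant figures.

P₂ ≈ 3.49 kPa

Since PV^γ is constant along a reversible adiabat, P₂ = P₁ (V₁/V₂)^γ.
P₂ = 293 × (0.595/8.45)^(1.67) = 3.487 kPa.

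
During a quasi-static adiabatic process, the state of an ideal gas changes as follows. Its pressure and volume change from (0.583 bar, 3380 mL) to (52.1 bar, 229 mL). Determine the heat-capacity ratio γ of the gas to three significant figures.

PV^γ = const ⇒ γ = ln(P₂/P₁) / ln(V₁/V₂).
γ = ln(52.1/0.583) / ln(3380/229) = 1.669.

γ ≈ 1.67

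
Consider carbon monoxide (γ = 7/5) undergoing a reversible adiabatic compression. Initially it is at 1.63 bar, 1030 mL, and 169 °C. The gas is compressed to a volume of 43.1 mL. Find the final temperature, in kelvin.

For a reversible adiabat TV^(γ−1) is constant, so T₂ = T₁ (V₁/V₂)^(γ−1).
T₁ = 169 °C = 442.1 K.
T₂ = 442.1 × (1030/43.1)^(2/5) = 1574 K.

T₂ ≈ 1570 K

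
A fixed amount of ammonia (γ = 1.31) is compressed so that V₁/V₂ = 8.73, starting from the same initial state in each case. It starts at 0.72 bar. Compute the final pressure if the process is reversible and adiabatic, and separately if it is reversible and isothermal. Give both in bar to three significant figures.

adiabatic: 12.3 bar; isothermal: 6.29 bar

Isothermal: P₂ = P₁(V₁/V₂) = 0.72×8.73 = 6.286 bar.
Adiabatic: P₂ = P₁(V₁/V₂)^γ = 0.72×8.73^(1.31) = 12.3 bar.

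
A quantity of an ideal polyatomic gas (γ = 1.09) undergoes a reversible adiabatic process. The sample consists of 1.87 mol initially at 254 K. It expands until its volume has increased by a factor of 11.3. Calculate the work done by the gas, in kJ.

W ≈ 8.60 kJ

Adiabatic: T₁V₁^(γ−1) = T₂V₂^(γ−1) ⇒ T₂ = T₁ (V₁/V₂)^(γ−1).
T₂ = 254 × (1/11.3)^(0.09) = 204.2 K.
Q = 0, so ΔU = W_on_gas = nCᵥΔT with Cᵥ = R/(γ−1) = 92.38 J/(mol·K).
ΔU = 1.87 × 92.38 × (204.2 − 254) = -8603 J.
Work done by the gas = −ΔU = 8603 J.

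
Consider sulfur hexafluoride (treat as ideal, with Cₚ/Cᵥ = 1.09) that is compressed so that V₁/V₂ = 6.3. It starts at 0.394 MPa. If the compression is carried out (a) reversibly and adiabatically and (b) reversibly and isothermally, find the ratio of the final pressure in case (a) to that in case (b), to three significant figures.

P_adiabatic / P_isothermal ≈ 1.18

Isothermal: P_b = P₁(V₁/V₂) = 0.394×6.3.
Adiabatic: P_a = P₁(V₁/V₂)^γ = 0.394×6.3^(1.09).
P_a/P_b = (V₁/V₂)^(γ−1) = 6.3^(0.09) = 1.18.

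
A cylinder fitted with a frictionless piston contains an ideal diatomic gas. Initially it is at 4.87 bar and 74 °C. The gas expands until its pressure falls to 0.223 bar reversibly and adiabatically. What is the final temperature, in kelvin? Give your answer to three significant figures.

Along an adiabat T P^((1−γ)/γ) is constant, so T₂ = T₁ (P₂/P₁)^((γ−1)/γ).
For a diatomic ideal gas γ = 7/5, so (γ−1)/γ = 2/7.
T₁ = 74 °C = 347.1 K.
T₂ = 347.1 × (0.223/4.87)^(2/7) = 143.8 K.

T₂ ≈ 144 K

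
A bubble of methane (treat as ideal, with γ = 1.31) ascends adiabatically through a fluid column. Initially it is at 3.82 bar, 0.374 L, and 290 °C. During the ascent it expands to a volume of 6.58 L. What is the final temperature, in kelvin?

T₂ ≈ 232 K

Adiabatic: T₁V₁^(γ−1) = T₂V₂^(γ−1) ⇒ T₂ = T₁ (V₁/V₂)^(γ−1).
T₁ = 290 °C = 563.1 K.
T₂ = 563.1 × (0.374/6.58)^(0.31) = 231.5 K.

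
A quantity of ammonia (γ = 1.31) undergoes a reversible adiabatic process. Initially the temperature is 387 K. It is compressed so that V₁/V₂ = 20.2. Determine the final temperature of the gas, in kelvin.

For a reversible adiabat TV^(γ−1) is constant, so T₂ = T₁ (V₁/V₂)^(γ−1).
T₂ = 387 × 20.2^(0.31) = 982.6 K.

T₂ ≈ 983 K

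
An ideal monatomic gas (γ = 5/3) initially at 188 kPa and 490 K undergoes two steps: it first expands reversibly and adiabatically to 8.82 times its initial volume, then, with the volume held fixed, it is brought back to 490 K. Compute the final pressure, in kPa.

Adiabatic step (PV^γ = const): P₂ = 188×(1/8.82)^(5/3) = 4.993 kPa; T₂ = 490×(1/8.82)^(2/3) = 114.8 K.
Isochoric: P₃ = P₂(T₃/T₂) = 4.993 × (490/114.8) = 21.32 kPa.

P₃ ≈ 21.3 kPa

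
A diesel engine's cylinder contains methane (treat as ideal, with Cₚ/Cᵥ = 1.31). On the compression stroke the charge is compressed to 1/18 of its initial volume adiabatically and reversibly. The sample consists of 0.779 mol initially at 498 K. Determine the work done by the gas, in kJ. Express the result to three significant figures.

W ≈ -15.1 kJ

Adiabatic: T₁V₁^(γ−1) = T₂V₂^(γ−1) ⇒ T₂ = T₁ (V₁/V₂)^(γ−1).
T₂ = 498 × 18^(0.31) = 1220 K.
Q = 0, so ΔU = W_on_gas = nCᵥΔT with Cᵥ = R/(γ−1) = 26.82 J/(mol·K).
ΔU = 0.779 × 26.82 × (1220 − 498) = 15080 J.
Work done by the gas = −ΔU = -15080 J.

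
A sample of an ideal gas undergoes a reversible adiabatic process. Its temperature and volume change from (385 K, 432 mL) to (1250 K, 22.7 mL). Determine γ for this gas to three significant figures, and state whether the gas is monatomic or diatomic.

γ ≈ 1.40; diatomic

TV^(γ−1) = const ⇒ γ − 1 = ln(T₂/T₁) / ln(V₁/V₂).
γ = 1 + ln(1250/385) / ln(432/22.7) = 1.4.
γ ≈ 1.40 is close to 7/5, so the gas is diatomic.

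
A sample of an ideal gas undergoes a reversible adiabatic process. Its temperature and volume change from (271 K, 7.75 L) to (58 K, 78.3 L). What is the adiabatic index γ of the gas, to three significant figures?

TV^(γ−1) = const ⇒ γ − 1 = ln(T₂/T₁) / ln(V₁/V₂).
γ = 1 + ln(58/271) / ln(7.75/78.3) = 1.667.

γ ≈ 1.67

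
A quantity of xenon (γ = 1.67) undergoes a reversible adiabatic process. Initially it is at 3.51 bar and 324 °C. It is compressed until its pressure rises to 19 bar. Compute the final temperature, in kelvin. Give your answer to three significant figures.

Along an adiabat T P^((1−γ)/γ) is constant, so T₂ = T₁ (P₂/P₁)^((γ−1)/γ).
T₁ = 324 °C = 597.1 K.
T₂ = 597.1 × (19/3.51)^(0.401) = 1176 K.

T₂ ≈ 1180 K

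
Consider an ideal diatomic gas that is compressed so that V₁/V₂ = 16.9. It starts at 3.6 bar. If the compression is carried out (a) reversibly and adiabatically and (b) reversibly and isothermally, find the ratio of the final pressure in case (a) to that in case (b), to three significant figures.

For a diatomic ideal gas γ = 7/5.
Isothermal: P_b = P₁(V₁/V₂) = 3.6×16.9.
Adiabatic: P_a = P₁(V₁/V₂)^γ = 3.6×16.9^(7/5).
P_a/P_b = (V₁/V₂)^(γ−1) = 16.9^(2/5) = 3.099.

P_adiabatic / P_isothermal ≈ 3.10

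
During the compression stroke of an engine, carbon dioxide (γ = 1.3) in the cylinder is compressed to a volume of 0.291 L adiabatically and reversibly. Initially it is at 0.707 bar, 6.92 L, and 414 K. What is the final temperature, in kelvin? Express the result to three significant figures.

T₂ ≈ 1070 K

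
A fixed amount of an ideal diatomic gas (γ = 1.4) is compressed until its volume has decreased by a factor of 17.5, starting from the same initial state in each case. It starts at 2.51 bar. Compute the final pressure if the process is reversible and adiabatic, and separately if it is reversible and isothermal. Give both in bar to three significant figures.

Isothermal: P₂ = P₁(V₁/V₂) = 2.51×17.5 = 43.92 bar.
Adiabatic: P₂ = P₁(V₁/V₂)^γ = 2.51×17.5^(1.4) = 138 bar.

adiabatic: 138 bar; isothermal: 43.9 bar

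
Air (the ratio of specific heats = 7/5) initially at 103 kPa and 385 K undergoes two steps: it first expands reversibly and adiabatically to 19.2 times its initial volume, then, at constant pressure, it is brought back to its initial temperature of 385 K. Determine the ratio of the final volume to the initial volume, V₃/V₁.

V₃/V₁ ≈ 62.6

Adiabatic step: V₂/V₁ = 19.2; T₂ = T₁·(1/19.2)^(2/5) = 118.1 K.
Isobaric step: V₃/V₂ = T₃/T₂ = 385/118.1.
V₃/V₁ = (V₂/V₁)(V₃/V₂) = 19.2 × (385/118.1) = 62.61.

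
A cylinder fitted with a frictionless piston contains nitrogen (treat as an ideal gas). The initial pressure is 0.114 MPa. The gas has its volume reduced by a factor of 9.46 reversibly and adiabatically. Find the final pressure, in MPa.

Since PV^γ is constant along a reversible adiabat, P₂ = P₁ (V₁/V₂)^γ.
For a diatomic ideal gas γ = 7/5.
P₂ = 0.114 × 9.46^(7/5) = 2.649 MPa.

P₂ ≈ 2.65 MPa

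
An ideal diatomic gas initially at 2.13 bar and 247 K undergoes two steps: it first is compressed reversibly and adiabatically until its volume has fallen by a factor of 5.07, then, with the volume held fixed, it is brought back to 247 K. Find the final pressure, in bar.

P₃ ≈ 10.8 bar

For a diatomic ideal gas γ = 7/5.
Adiabatic step (PV^γ = const): P₂ = 2.13×5.07^(7/5) = 20.67 bar; T₂ = 247×5.07^(2/5) = 472.8 K.
Isochoric: P₃ = P₂(T₃/T₂) = 20.67 × (247/472.8) = 10.8 bar.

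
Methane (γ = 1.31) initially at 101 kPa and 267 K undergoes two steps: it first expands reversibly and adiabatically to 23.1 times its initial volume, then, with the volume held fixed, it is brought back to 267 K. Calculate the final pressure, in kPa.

Adiabatic step (PV^γ = const): P₂ = 101×(1/23.1)^(1.31) = 1.652 kPa; T₂ = 267×(1/23.1)^(0.31) = 100.9 K.
Isochoric: P₃ = P₂(T₃/T₂) = 1.652 × (267/100.9) = 4.372 kPa.

P₃ ≈ 4.37 kPa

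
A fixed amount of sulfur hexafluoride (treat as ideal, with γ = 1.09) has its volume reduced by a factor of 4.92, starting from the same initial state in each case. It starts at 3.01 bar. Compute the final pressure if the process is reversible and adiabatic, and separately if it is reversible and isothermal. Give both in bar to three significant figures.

Isothermal: P₂ = P₁(V₁/V₂) = 3.01×4.92 = 14.81 bar.
Adiabatic: P₂ = P₁(V₁/V₂)^γ = 3.01×4.92^(1.09) = 17.09 bar.

adiabatic: 17.1 bar; isothermal: 14.8 bar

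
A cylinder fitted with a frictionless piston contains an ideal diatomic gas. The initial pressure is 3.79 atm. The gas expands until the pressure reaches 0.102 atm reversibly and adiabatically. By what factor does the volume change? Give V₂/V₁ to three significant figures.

From PV^γ = const, V₂/V₁ = (P₁/P₂)^(1/γ).
For a diatomic ideal gas γ = 7/5.
V₂/V₁ = (3.79/0.102)^(5/7) = 13.23.

V₂/V₁ ≈ 13.2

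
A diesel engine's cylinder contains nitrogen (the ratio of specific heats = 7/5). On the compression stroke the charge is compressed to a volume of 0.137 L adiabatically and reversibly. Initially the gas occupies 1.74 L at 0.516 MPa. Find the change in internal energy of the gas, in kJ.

P₂ = P₁(V₁/V₂)^γ = 0.516×(1.74/0.137)^(7/5) = 18.11 MPa.
For a reversible adiabat, W_by_gas = (P₁V₁ − P₂V₂)/(γ−1).
W_by = (516000×0.00174 − 1.811×10^7×0.000137) / (2/5) = -3959 J.
Q = 0 ⇒ ΔU = −W_by = 3959 J.

ΔU ≈ 3.96 kJ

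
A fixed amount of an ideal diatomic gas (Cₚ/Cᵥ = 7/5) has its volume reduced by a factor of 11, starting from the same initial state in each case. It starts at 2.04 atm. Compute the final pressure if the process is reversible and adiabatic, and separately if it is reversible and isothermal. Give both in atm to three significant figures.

adiabatic: 58.6 atm; isothermal: 22.4 atm

Isothermal: P₂ = P₁(V₁/V₂) = 2.04×11 = 22.44 atm.
Adiabatic: P₂ = P₁(V₁/V₂)^γ = 2.04×11^(7/5) = 58.56 atm.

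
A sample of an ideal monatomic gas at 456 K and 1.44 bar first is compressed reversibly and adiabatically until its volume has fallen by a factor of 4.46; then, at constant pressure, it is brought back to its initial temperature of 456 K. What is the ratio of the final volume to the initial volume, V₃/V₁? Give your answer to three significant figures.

For a monatomic ideal gas γ = 5/3.
Adiabatic step: V₂/V₁ = 0.2242; T₂ = T₁·4.46^(2/3) = 1236 K.
Isobaric step: V₃/V₂ = T₃/T₂ = 456/1236.
V₃/V₁ = (V₂/V₁)(V₃/V₂) = 0.2242 × (456/1236) = 0.08275.

V₃/V₁ ≈ 0.0828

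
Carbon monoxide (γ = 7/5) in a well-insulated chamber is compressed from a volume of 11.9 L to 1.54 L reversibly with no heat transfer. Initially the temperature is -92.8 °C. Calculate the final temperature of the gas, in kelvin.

T₂ ≈ 409 K

For a reversible adiabat TV^(γ−1) is constant, so T₂ = T₁ (V₁/V₂)^(γ−1).
T₁ = -92.8 °C = 180.3 K.
T₂ = 180.3 × (11.9/1.54)^(2/5) = 408.6 K.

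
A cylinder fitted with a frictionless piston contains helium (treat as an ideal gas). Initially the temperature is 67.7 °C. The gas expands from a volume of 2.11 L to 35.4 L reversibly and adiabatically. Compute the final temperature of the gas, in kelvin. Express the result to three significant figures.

For a reversible adiabat TV^(γ−1) is constant, so T₂ = T₁ (V₁/V₂)^(γ−1).
For a monatomic ideal gas γ = 5/3, so γ−1 = 2/3.
T₁ = 67.7 °C = 340.8 K.
T₂ = 340.8 × (2.11/35.4)^(2/3) = 52.01 K.

T₂ ≈ 52.0 K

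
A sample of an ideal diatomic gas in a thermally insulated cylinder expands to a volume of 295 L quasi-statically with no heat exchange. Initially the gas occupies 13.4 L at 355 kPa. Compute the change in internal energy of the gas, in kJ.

γ = 7/5 for a diatomic ideal gas.
P₂ = P₁(V₁/V₂)^γ = 355×(13.4/295)^(7/5) = 4.682 kPa.
For a reversible adiabat, W_by_gas = (P₁V₁ − P₂V₂)/(γ−1).
W_by = (355000×0.0134 − 4682×0.295) / (2/5) = 8440 J.
Q = 0 ⇒ ΔU = −W_by = -8440 J.

ΔU ≈ -8.44 kJ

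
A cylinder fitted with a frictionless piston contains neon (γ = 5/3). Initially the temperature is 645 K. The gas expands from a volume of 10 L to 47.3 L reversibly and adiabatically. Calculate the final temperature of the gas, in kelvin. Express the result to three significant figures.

T₂ ≈ 229 K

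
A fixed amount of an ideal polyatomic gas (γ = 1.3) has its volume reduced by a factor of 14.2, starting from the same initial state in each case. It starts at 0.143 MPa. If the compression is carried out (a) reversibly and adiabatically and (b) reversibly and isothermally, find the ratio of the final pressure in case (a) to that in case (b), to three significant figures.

Isothermal: P_b = P₁(V₁/V₂) = 0.143×14.2.
Adiabatic: P_a = P₁(V₁/V₂)^γ = 0.143×14.2^(1.3).
P_a/P_b = (V₁/V₂)^(γ−1) = 14.2^(0.3) = 2.217.

P_adiabatic / P_isothermal ≈ 2.22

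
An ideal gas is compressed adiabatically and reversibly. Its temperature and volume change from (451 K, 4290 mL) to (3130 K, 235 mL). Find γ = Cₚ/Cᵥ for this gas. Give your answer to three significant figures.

γ ≈ 1.67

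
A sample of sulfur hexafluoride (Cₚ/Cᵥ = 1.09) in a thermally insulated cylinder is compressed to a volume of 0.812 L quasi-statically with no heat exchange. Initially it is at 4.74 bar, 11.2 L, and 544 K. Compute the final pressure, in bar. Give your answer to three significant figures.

Since PV^γ is constant along a reversible adiabat, P₂ = P₁ (V₁/V₂)^γ.
P₂ = 4.74 × (11.2/0.812)^(1.09) = 82.8 bar.

P₂ ≈ 82.8 bar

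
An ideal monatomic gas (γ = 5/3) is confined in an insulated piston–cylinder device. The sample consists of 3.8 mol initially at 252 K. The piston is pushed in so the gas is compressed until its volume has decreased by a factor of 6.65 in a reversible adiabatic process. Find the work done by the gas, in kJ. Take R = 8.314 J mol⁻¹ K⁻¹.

W ≈ -30.3 kJ

Adiabatic: T₁V₁^(γ−1) = T₂V₂^(γ−1) ⇒ T₂ = T₁ (V₁/V₂)^(γ−1).
T₂ = 252 × 6.65^(2/3) = 891.1 K.
Q = 0, so ΔU = W_on_gas = nCᵥΔT with Cᵥ = R/(γ−1) = 12.47 J/(mol·K).
ΔU = 3.8 × 12.47 × (891.1 − 252) = 30290 J.
Work done by the gas = −ΔU = -30290 J.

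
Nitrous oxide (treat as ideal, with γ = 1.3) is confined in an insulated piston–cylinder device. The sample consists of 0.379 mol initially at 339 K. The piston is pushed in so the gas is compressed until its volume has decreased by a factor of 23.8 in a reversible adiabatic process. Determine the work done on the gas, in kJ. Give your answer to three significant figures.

W ≈ 5.65 kJ

Adiabatic: T₁V₁^(γ−1) = T₂V₂^(γ−1) ⇒ T₂ = T₁ (V₁/V₂)^(γ−1).
T₂ = 339 × 23.8^(0.3) = 877.3 K.
Q = 0, so ΔU = W_on_gas = nCᵥΔT with Cᵥ = R/(γ−1) = 27.71 J/(mol·K).
ΔU = 0.379 × 27.71 × (877.3 − 339) = 5654 J.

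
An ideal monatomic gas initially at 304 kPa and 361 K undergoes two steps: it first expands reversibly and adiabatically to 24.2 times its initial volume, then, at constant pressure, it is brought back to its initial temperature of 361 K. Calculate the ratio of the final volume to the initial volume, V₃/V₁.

V₃/V₁ ≈ 202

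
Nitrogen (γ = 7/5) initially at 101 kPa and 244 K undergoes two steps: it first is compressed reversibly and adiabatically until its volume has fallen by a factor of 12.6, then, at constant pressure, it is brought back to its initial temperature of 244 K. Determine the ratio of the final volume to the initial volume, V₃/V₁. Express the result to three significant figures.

V₃/V₁ ≈ 0.0288

Adiabatic step: V₂/V₁ = 0.07937; T₂ = T₁·12.6^(2/5) = 672.3 K.
Isobaric step: V₃/V₂ = T₃/T₂ = 244/672.3.
V₃/V₁ = (V₂/V₁)(V₃/V₂) = 0.07937 × (244/672.3) = 0.02881.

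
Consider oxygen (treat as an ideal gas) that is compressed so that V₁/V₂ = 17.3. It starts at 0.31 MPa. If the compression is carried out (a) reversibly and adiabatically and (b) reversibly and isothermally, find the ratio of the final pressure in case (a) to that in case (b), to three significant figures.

P_adiabatic / P_isothermal ≈ 3.13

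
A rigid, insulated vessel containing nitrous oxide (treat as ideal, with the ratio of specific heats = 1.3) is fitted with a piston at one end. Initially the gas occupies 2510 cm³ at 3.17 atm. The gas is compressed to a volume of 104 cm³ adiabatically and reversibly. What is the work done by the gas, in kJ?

P₂ = P₁(V₁/V₂)^γ = 3.17×(2510/104)^(1.3) = 198.8 atm.
For a reversible adiabat, W_by_gas = (P₁V₁ − P₂V₂)/(γ−1).
W_by = (321200×0.00251 − 2.015×10^7×0.000104) / (0.3) = -4297 J.

W ≈ -4.30 kJ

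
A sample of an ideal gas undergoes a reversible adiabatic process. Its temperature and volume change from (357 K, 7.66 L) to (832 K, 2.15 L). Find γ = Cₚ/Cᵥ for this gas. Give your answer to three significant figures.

TV^(γ−1) = const ⇒ γ − 1 = ln(T₂/T₁) / ln(V₁/V₂).
γ = 1 + ln(832/357) / ln(7.66/2.15) = 1.666.

γ ≈ 1.67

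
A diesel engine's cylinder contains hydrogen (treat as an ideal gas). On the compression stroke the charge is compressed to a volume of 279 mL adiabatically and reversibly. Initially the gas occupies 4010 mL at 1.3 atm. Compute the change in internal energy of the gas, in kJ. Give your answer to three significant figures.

ΔU ≈ 2.51 kJ

γ = 7/5 for a diatomic ideal gas.
P₂ = P₁(V₁/V₂)^γ = 1.3×(4010/279)^(7/5) = 54.26 atm.
For a reversible adiabat, W_by_gas = (P₁V₁ − P₂V₂)/(γ−1).
W_by = (131700×0.00401 − 5.498×10^6×0.000279) / (2/5) = -2514 J.
Q = 0 ⇒ ΔU = −W_by = 2514 J.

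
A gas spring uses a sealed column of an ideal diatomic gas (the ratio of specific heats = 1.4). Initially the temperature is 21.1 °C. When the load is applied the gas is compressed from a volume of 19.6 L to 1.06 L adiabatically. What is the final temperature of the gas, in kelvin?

For a reversible adiabat TV^(γ−1) is constant, so T₂ = T₁ (V₁/V₂)^(γ−1).
T₁ = 21.1 °C = 294.2 K.
T₂ = 294.2 × (19.6/1.06)^(0.4) = 945.1 K.

T₂ ≈ 945 K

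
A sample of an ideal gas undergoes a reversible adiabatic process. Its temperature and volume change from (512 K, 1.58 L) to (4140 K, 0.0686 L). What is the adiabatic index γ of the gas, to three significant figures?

γ ≈ 1.67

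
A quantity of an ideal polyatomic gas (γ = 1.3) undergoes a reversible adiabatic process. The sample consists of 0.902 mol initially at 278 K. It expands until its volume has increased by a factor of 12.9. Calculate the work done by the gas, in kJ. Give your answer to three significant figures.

For a reversible adiabat TV^(γ−1) is constant, so T₂ = T₁ (V₁/V₂)^(γ−1).
T₂ = 278 × (1/12.9)^(0.3) = 129.1 K.
Q = 0, so ΔU = W_on_gas = nCᵥΔT with Cᵥ = R/(γ−1) = 27.71 J/(mol·K).
ΔU = 0.902 × 27.71 × (129.1 − 278) = -3723 J.
Work done by the gas = −ΔU = 3723 J.

W ≈ 3.72 kJ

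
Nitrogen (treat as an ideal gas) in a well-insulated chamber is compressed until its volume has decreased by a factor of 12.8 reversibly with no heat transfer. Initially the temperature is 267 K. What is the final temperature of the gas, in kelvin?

For a reversible adiabat TV^(γ−1) is constant, so T₂ = T₁ (V₁/V₂)^(γ−1).
For a diatomic ideal gas γ = 7/5, so γ−1 = 2/5.
T₂ = 267 × 12.8^(2/5) = 740.3 K.

T₂ ≈ 740 K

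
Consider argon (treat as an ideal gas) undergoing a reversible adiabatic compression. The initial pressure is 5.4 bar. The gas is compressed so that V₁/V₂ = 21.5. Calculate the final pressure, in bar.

P₂ ≈ 898 bar

Adiabatic: P₁V₁^γ = P₂V₂^γ ⇒ P₂ = P₁ (V₁/V₂)^γ.
For a monatomic ideal gas γ = 5/3.
P₂ = 5.4 × 21.5^(5/3) = 897.7 bar.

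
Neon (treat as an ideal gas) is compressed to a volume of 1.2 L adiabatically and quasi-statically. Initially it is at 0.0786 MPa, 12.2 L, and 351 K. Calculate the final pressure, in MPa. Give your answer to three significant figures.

P₂ ≈ 3.75 MPa

Since PV^γ is constant along a reversible adiabat, P₂ = P₁ (V₁/V₂)^γ.
γ = 5/3 for a monatomic ideal gas.
P₂ = 0.0786 × (12.2/1.2)^(5/3) = 3.75 MPa.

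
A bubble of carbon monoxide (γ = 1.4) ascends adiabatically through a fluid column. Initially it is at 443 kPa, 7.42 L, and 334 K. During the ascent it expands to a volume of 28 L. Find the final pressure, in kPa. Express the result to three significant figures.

P₂ ≈ 69.0 kPa

Adiabatic: P₁V₁^γ = P₂V₂^γ ⇒ P₂ = P₁ (V₁/V₂)^γ.
P₂ = 443 × (7.42/28)^(1.4) = 69.02 kPa.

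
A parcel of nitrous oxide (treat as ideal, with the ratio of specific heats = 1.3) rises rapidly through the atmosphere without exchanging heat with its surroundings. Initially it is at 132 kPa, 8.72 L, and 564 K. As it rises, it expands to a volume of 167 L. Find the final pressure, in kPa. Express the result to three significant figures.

Since PV^γ is constant along a reversible adiabat, P₂ = P₁ (V₁/V₂)^γ.
P₂ = 132 × (8.72/167)^(1.3) = 2.843 kPa.

P₂ ≈ 2.84 kPa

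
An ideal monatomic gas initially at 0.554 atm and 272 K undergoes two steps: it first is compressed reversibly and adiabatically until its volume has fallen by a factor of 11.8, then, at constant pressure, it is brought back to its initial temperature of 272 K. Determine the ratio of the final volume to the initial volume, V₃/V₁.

V₃/V₁ ≈ 0.0164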